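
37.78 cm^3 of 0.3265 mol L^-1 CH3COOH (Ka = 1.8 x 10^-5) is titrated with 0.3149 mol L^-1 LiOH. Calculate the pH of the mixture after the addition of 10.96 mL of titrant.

Initial n(CH3COOH) = 0.3265 x 0.03778 = 0.01234 mol.
n(LiOH) added = 0.3149 x 0.01096 = 0.003451 mol, converting that many moles of CH3COOH to CH3COO-.
Remaining n(CH3COOH) = 0.008884 mol; n(CH3COO-) = 0.003451 mol.
By Henderson-Hasselbalch, pH = pKa + log([A^-]/[HA]) = 4.74 + log(0.003451/0.008884) = 4.74 + (-0.41) = 4.33.

4.33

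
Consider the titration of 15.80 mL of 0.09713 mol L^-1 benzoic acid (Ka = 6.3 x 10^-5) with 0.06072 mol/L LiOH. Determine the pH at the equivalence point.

n(C6H5COOH) = 0.09713 x 0.01580 = 0.001535 mol; V(LiOH) at equivalence = 0.001535/0.06072 = 0.02527 L.
At equivalence all the acid is converted to C6H5COO-; total volume = 0.01580 + 0.02527 = 0.04107 L, so [C6H5COO-] = 0.001535/0.04107 = 0.03736 M.
Kb = Kw/Ka = 1.0e-14 / 6.3 x 10^-5 = 1.59e-10.
[OH^-] = sqrt(Kb x [C6H5COO-]) = sqrt(1.59e-10 x 0.03736) = 2.44e-6 M.
pOH = 5.61, so pH = 14.00 - 5.61 = 8.39.

8.39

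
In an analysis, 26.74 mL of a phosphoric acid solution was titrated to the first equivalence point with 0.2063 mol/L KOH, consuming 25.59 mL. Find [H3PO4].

0.197 M

n(KOH) = 0.2063 x 0.02559 = 0.005279 mol.
At the first equivalence point, 1 mol OH^- react per mol H3PO4, so n(H3PO4) = 0.005279 / 1 = 0.005279 mol.
[H3PO4] = 0.005279 / 0.02674 L = 0.197 M.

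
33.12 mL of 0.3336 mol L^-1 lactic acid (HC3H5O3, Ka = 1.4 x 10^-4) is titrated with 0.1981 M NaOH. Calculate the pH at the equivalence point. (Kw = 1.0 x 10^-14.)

8.47

n(HC3H5O3) = 0.3336 x 0.03312 = 0.01105 mol; V(NaOH) at equivalence = 0.01105/0.1981 = 0.05577 L.
At equivalence all the acid is converted to C3H5O3-; total volume = 0.03312 + 0.05577 = 0.08889 L, so [C3H5O3-] = 0.01105/0.08889 = 0.1243 M.
Kb = Kw/Ka = 1.0e-14 / 1.4 x 10^-4 = 7.14e-11.
[OH^-] = sqrt(Kb x [C3H5O3-]) = sqrt(7.14e-11 x 0.1243) = 2.98e-6 M.
pOH = 5.53, so pH = 14.00 - 5.53 = 8.47.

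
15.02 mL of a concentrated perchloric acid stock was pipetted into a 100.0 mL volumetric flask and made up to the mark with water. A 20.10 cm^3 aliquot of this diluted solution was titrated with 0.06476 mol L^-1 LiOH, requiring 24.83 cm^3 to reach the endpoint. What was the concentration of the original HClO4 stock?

0.533 M

n(LiOH) = 0.06476 x 0.02483 = 0.001608 mol.
n(HClO4) in the aliquot = 0.001608 mol.
[diluted HClO4] = 0.001608 / 0.02010 = 0.08000 M.
Dilution factor = 100.0/15.02 = 6.658, so [stock] = 0.08000 x 6.658 = 0.533 M.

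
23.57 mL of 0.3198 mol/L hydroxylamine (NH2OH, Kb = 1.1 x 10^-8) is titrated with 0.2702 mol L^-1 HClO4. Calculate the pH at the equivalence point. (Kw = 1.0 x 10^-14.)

n(NH2OH) = 0.3198 x 0.02357 = 0.007538 mol; V(HClO4) at equivalence = 0.007538/0.2702 = 0.02790 L.
At equivalence the base is fully converted to NH3OH+; total volume = 0.05147 L, so [NH3OH+] = 0.007538/0.05147 = 0.1465 M.
Ka(NH3OH+) = Kw/Kb = 1.0e-14 / 1.1 x 10^-8 = 9.09e-7.
[H^+] = sqrt(Ka x [NH3OH+]) = sqrt(9.09e-7 x 0.1465) = 0.000365 M.
pH = -log(0.000365) = 3.44.

3.44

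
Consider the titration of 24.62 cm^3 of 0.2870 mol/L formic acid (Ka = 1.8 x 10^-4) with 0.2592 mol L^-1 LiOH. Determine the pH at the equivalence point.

8.44

n(HCOOH) = 0.2870 x 0.02462 = 0.007066 mol; V(LiOH) at equivalence = 0.007066/0.2592 = 0.02726 L.
At equivalence all the acid is converted to HCOO-; total volume = 0.02462 + 0.02726 = 0.05188 L, so [HCOO-] = 0.007066/0.05188 = 0.1362 M.
Kb = Kw/Ka = 1.0e-14 / 1.8 x 10^-4 = 5.56e-11.
[OH^-] = sqrt(Kb x [HCOO-]) = sqrt(5.56e-11 x 0.1362) = 2.75e-6 M.
pOH = 5.56, so pH = 14.00 - 5.56 = 8.44.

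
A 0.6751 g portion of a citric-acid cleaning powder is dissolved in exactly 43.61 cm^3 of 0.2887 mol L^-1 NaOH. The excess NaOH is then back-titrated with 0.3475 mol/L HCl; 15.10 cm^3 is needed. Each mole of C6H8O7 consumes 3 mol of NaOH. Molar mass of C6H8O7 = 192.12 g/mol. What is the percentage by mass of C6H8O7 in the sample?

69.7%

Total n(NaOH) added = 0.2887 x 0.04361 = 0.01259 mol.
n(HCl) used = 0.3475 x 0.01510 = 0.005247 mol, which equals the excess n(NaOH).
So n(NaOH) consumed by the sample = 0.01259 - 0.005247 = 0.007343 mol.
n(C6H8O7) = 0.007343 / 3 = 0.002448 mol.
mass C6H8O7 = 0.002448 x 192.12 = 0.4702 g, so %C6H8O7 = 0.4702/0.6751 x 100 = 69.7%.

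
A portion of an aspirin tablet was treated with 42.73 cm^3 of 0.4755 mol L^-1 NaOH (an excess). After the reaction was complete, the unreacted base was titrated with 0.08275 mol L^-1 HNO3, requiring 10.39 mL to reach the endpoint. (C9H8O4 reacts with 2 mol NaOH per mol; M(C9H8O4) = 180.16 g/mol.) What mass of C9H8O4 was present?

Total n(NaOH) added = 0.4755 x 0.04273 = 0.02032 mol.
n(HNO3) used = 0.08275 x 0.01039 = 0.0008598 mol, which equals the excess n(NaOH).
So n(NaOH) consumed by the sample = 0.02032 - 0.0008598 = 0.01946 mol.
n(C9H8O4) = 0.01946 / 2 = 0.009729 mol.
mass = 0.009729 mol x 180.16 g/mol = 1.75 g.

1.75 g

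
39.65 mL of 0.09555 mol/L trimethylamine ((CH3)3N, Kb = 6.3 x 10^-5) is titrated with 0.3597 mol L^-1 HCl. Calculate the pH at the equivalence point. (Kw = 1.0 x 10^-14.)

n((CH3)3N) = 0.09555 x 0.03965 = 0.003789 mol; V(HCl) at equivalence = 0.003789/0.3597 = 0.01053 L.
At equivalence the base is fully converted to (CH3)3NH+; total volume = 0.05018 L, so [(CH3)3NH+] = 0.003789/0.05018 = 0.07550 M.
Ka((CH3)3NH+) = Kw/Kb = 1.0e-14 / 6.3 x 10^-5 = 1.59e-10.
[H^+] = sqrt(Ka x [(CH3)3NH+]) = sqrt(1.59e-10 x 0.07550) = 3.46e-6 M.
pH = -log(3.46e-6) = 5.46.

5.46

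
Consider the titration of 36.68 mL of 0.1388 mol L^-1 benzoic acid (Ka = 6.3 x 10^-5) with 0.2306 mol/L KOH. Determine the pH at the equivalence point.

8.57

n(C6H5COOH) = 0.1388 x 0.03668 = 0.005091 mol; V(KOH) at equivalence = 0.005091/0.2306 = 0.02208 L.
At equivalence all the acid is converted to C6H5COO-; total volume = 0.03668 + 0.02208 = 0.05876 L, so [C6H5COO-] = 0.005091/0.05876 = 0.08665 M.
Kb = Kw/Ka = 1.0e-14 / 6.3 x 10^-5 = 1.59e-10.
[OH^-] = sqrt(Kb x [C6H5COO-]) = sqrt(1.59e-10 x 0.08665) = 3.71e-6 M.
pOH = 5.43, so pH = 14.00 - 5.43 = 8.57.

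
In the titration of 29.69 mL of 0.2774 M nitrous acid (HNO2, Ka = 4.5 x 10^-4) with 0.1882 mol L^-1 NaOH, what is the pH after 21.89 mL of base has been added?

3.35

Initial n(HNO2) = 0.2774 x 0.02969 = 0.008236 mol.
n(NaOH) added = 0.1882 x 0.02189 = 0.004120 mol, converting that many moles of HNO2 to NO2-.
Remaining n(HNO2) = 0.004116 mol; n(NO2-) = 0.004120 mol.
By Henderson-Hasselbalch, pH = pKa + log([A^-]/[HA]) = 3.35 + log(0.004120/0.004116) = 3.35 + (+0.00) = 3.35.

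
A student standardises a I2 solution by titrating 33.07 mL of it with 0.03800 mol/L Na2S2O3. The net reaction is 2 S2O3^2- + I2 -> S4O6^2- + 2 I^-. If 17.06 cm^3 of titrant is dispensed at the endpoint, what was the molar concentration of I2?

0.00980 M

n(Na2S2O3) = 0.03800 x 0.01706 = 0.0006483 mol.
From the balanced equation, 2 mol Na2S2O3 reacts with 1 mol I2, so n(I2) = 0.0006483 x 1/2 = 0.0003241 mol.
[I2] = 0.0003241 / 0.03307 L = 0.00980 M.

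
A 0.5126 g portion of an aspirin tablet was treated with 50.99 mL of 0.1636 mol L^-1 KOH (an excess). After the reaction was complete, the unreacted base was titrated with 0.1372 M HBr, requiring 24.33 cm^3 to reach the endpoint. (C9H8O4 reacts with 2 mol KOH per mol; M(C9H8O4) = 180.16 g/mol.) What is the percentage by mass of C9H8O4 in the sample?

Total n(KOH) added = 0.1636 x 0.05099 = 0.008342 mol.
n(HBr) used = 0.1372 x 0.02433 = 0.003338 mol, which equals the excess n(KOH).
So n(KOH) consumed by the sample = 0.008342 - 0.003338 = 0.005004 mol.
n(C9H8O4) = 0.005004 / 2 = 0.002502 mol.
mass C9H8O4 = 0.002502 x 180.16 = 0.4508 g, so %C9H8O4 = 0.4508/0.5126 x 100 = 87.9%.

87.9%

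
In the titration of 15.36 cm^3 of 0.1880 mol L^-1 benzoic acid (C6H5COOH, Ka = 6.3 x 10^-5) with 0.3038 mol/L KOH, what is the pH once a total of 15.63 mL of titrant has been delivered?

n(acid) = 0.1880 x 0.01536 = 0.002888 mol; n(KOH) added = 0.3038 x 0.01563 = 0.004748 mol.
Base is in excess by 0.004748 - 0.002888 = 0.001861 mol in a total volume of 0.03099 L.
[OH^-] = 0.001861/0.03099 = 0.06004 M, so pOH = 1.22 and pH = 14.00 - 1.22 = 12.78.

12.78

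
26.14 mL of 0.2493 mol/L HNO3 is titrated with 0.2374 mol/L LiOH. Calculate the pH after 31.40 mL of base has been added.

12.21

n(acid) = 0.2493 x 0.02614 = 0.006517 mol; n(LiOH) added = 0.2374 x 0.03140 = 0.007454 mol.
Base is in excess by 0.007454 - 0.006517 = 0.0009377 mol in a total volume of 0.05754 L.
[OH^-] = 0.0009377/0.05754 = 0.01630 M, so pOH = 1.79 and pH = 14.00 - 1.79 = 12.21.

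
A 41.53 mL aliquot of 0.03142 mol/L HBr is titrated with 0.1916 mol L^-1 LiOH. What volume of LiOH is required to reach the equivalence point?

6.81 mL

n(HBr) = 0.03142 mol/L x 0.04153 L = 0.001305 mol.
At equivalence n(LiOH) = n(HBr) = 0.001305 mol.
V(LiOH) = 0.001305 / 0.1916 = 0.006810 L = 6.81 mL.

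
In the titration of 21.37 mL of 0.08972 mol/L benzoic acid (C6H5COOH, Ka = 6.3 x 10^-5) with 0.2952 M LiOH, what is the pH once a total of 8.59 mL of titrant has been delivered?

n(acid) = 0.08972 x 0.02137 = 0.001917 mol; n(LiOH) added = 0.2952 x 0.008590 = 0.002536 mol.
Base is in excess by 0.002536 - 0.001917 = 0.0006185 mol in a total volume of 0.02996 L.
[OH^-] = 0.0006185/0.02996 = 0.02064 M, so pOH = 1.69 and pH = 14.00 - 1.69 = 12.31.

12.31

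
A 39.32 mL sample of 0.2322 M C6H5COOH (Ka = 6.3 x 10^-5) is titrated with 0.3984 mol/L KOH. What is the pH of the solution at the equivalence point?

n(C6H5COOH) = 0.2322 x 0.03932 = 0.009130 mol; V(KOH) at equivalence = 0.009130/0.3984 = 0.02292 L.
At equivalence all the acid is converted to C6H5COO-; total volume = 0.03932 + 0.02292 = 0.06224 L, so [C6H5COO-] = 0.009130/0.06224 = 0.1467 M.
Kb = Kw/Ka = 1.0e-14 / 6.3 x 10^-5 = 1.59e-10.
[OH^-] = sqrt(Kb x [C6H5COO-]) = sqrt(1.59e-10 x 0.1467) = 4.83e-6 M.
pOH = 5.32, so pH = 14.00 - 5.32 = 8.68.

8.68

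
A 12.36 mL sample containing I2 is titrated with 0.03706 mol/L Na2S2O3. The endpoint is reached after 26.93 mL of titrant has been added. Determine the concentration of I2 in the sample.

n(Na2S2O3) = 0.03706 x 0.02693 = 0.0009980 mol.
From the balanced equation, 2 mol Na2S2O3 reacts with 1 mol I2, so n(I2) = 0.0009980 x 1/2 = 0.0004990 mol.
[I2] = 0.0004990 / 0.01236 L = 0.0404 M.

0.0404 M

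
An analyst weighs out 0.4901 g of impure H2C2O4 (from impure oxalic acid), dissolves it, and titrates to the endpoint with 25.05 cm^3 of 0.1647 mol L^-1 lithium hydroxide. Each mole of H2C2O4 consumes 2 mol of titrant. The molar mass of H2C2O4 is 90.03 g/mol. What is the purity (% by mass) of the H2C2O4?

37.9%

n(LiOH) = 0.1647 x 0.02505 = 0.004126 mol.
n(H2C2O4) = 0.004126 / 2 = 0.002063 mol.
mass of H2C2O4 = 0.002063 x 90.03 = 0.1857 g.
% purity = 0.1857 / 0.4901 x 100 = 37.9%.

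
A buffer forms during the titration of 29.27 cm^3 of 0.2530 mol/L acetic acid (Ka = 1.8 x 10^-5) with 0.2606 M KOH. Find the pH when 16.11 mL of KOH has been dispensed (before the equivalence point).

Initial n(CH3COOH) = 0.2530 x 0.02927 = 0.007405 mol.
n(KOH) added = 0.2606 x 0.01611 = 0.004198 mol, converting that many moles of CH3COOH to CH3COO-.
Remaining n(CH3COOH) = 0.003207 mol; n(CH3COO-) = 0.004198 mol.
By Henderson-Hasselbalch, pH = pKa + log([A^-]/[HA]) = 4.74 + log(0.004198/0.003207) = 4.74 + (+0.12) = 4.86.

4.86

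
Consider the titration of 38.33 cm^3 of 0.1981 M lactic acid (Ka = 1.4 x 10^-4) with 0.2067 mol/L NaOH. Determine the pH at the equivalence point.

n(HC3H5O3) = 0.1981 x 0.03833 = 0.007593 mol; V(NaOH) at equivalence = 0.007593/0.2067 = 0.03674 L.
At equivalence all the acid is converted to C3H5O3-; total volume = 0.03833 + 0.03674 = 0.07507 L, so [C3H5O3-] = 0.007593/0.07507 = 0.1012 M.
Kb = Kw/Ka = 1.0e-14 / 1.4 x 10^-4 = 7.14e-11.
[OH^-] = sqrt(Kb x [C3H5O3-]) = sqrt(7.14e-11 x 0.1012) = 2.69e-6 M.
pOH = 5.57, so pH = 14.00 - 5.57 = 8.43.

8.43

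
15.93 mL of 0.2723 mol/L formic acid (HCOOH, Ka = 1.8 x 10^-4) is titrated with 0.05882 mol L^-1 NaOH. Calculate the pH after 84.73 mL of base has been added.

11.81

n(acid) = 0.2723 x 0.01593 = 0.004338 mol; n(NaOH) added = 0.05882 x 0.08473 = 0.004984 mol.
Base is in excess by 0.004984 - 0.004338 = 0.0006461 mol in a total volume of 0.1007 L.
[OH^-] = 0.0006461/0.1007 = 0.006418 M, so pOH = 2.19 and pH = 14.00 - 2.19 = 11.81.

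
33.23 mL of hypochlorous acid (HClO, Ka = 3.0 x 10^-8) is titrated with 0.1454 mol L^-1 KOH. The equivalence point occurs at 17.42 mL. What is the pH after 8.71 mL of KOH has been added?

8.71 mL is exactly half the equivalence volume (17.42/2), i.e. the half-equivalence point.
There, n(HA) = n(A^-), so pH = pKa = -log(3.0 x 10^-8) = 7.52.

7.52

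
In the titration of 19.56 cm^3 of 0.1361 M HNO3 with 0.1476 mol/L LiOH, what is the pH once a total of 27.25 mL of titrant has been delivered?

n(acid) = 0.1361 x 0.01956 = 0.002662 mol; n(LiOH) added = 0.1476 x 0.02725 = 0.004022 mol.
Base is in excess by 0.004022 - 0.002662 = 0.001360 mol in a total volume of 0.04681 L.
[OH^-] = 0.001360/0.04681 = 0.02905 M, so pOH = 1.54 and pH = 14.00 - 1.54 = 12.46.

12.46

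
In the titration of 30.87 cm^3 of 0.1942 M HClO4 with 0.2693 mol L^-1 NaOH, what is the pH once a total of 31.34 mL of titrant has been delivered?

12.59

n(acid) = 0.1942 x 0.03087 = 0.005995 mol; n(NaOH) added = 0.2693 x 0.03134 = 0.008440 mol.
Base is in excess by 0.008440 - 0.005995 = 0.002445 mol in a total volume of 0.06221 L.
[OH^-] = 0.002445/0.06221 = 0.03930 M, so pOH = 1.41 and pH = 14.00 - 1.41 = 12.59.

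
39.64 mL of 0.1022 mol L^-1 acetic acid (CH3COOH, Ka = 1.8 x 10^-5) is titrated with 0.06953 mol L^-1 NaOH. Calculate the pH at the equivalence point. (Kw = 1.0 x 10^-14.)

n(CH3COOH) = 0.1022 x 0.03964 = 0.004051 mol; V(NaOH) at equivalence = 0.004051/0.06953 = 0.05827 L.
At equivalence all the acid is converted to CH3COO-; total volume = 0.03964 + 0.05827 = 0.09791 L, so [CH3COO-] = 0.004051/0.09791 = 0.04138 M.
Kb = Kw/Ka = 1.0e-14 / 1.8 x 10^-5 = 5.56e-10.
[OH^-] = sqrt(Kb x [CH3COO-]) = sqrt(5.56e-10 x 0.04138) = 4.79e-6 M.
pOH = 5.32, so pH = 14.00 - 5.32 = 8.68.

8.68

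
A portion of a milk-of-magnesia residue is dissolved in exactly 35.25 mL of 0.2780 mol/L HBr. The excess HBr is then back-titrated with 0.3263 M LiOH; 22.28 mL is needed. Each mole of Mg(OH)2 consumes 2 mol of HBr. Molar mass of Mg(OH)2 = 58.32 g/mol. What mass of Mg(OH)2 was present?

0.0738 g

Total n(HBr) added = 0.2780 x 0.03525 = 0.009800 mol.
n(LiOH) used = 0.3263 x 0.02228 = 0.007270 mol, which equals the excess n(HBr).
So n(HBr) consumed by the sample = 0.009800 - 0.007270 = 0.002530 mol.
n(Mg(OH)2) = 0.002530 / 2 = 0.001265 mol.
mass = 0.001265 mol x 58.32 g/mol = 0.0738 g.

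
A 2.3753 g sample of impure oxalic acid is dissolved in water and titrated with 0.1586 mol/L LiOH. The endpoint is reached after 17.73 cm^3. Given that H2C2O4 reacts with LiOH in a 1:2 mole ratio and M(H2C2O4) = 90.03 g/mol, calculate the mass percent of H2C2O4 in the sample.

5.33%

n(LiOH) = 0.1586 x 0.01773 = 0.002812 mol.
n(H2C2O4) = 0.002812 / 2 = 0.001406 mol.
mass of H2C2O4 = 0.001406 x 90.03 = 0.1266 g.
% purity = 0.1266 / 2.3753 x 100 = 5.33%.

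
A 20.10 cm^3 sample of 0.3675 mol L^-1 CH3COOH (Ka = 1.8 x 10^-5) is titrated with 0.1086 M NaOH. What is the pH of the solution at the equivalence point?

n(CH3COOH) = 0.3675 x 0.02010 = 0.007387 mol; V(NaOH) at equivalence = 0.007387/0.1086 = 0.06802 L.
At equivalence all the acid is converted to CH3COO-; total volume = 0.02010 + 0.06802 = 0.08812 L, so [CH3COO-] = 0.007387/0.08812 = 0.08383 M.
Kb = Kw/Ka = 1.0e-14 / 1.8 x 10^-5 = 5.56e-10.
[OH^-] = sqrt(Kb x [CH3COO-]) = sqrt(5.56e-10 x 0.08383) = 6.82e-6 M.
pOH = 5.17, so pH = 14.00 - 5.17 = 8.83.

8.83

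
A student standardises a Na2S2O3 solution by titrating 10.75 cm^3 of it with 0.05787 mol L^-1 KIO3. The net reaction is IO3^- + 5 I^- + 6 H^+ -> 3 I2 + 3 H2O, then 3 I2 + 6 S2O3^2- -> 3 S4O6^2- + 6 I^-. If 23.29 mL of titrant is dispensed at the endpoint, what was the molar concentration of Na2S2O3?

n(KIO3) = 0.05787 x 0.02329 = 0.001348 mol.
From the balanced equation, 1 mol KIO3 reacts with 6 mol Na2S2O3, so n(Na2S2O3) = 0.001348 x 6/1 = 0.008087 mol.
[Na2S2O3] = 0.008087 / 0.01075 L = 0.752 M.

0.752 M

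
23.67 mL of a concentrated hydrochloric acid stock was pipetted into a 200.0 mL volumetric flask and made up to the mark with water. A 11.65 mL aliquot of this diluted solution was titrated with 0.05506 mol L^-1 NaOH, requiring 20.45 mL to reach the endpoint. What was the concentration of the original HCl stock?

n(NaOH) = 0.05506 x 0.02045 = 0.001126 mol.
n(HCl) in the aliquot = 0.001126 mol.
[diluted HCl] = 0.001126 / 0.01165 = 0.09665 M.
Dilution factor = 200.0/23.67 = 8.450, so [stock] = 0.09665 x 8.450 = 0.817 M.

0.817 M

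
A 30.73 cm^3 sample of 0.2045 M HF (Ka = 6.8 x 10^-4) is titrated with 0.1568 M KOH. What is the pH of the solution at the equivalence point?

n(HF) = 0.2045 x 0.03073 = 0.006284 mol; V(KOH) at equivalence = 0.006284/0.1568 = 0.04008 L.
At equivalence all the acid is converted to F-; total volume = 0.03073 + 0.04008 = 0.07081 L, so [F-] = 0.006284/0.07081 = 0.08875 M.
Kb = Kw/Ka = 1.0e-14 / 6.8 x 10^-4 = 1.47e-11.
[OH^-] = sqrt(Kb x [F-]) = sqrt(1.47e-11 x 0.08875) = 1.14e-6 M.
pOH = 5.94, so pH = 14.00 - 5.94 = 8.06.

8.06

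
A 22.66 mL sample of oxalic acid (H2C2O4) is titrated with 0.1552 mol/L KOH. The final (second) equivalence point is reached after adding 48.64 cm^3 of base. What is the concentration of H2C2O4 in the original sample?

n(KOH) = 0.1552 x 0.04864 = 0.007549 mol.
At the final (second) equivalence point, 2 mol OH^- react per mol H2C2O4, so n(H2C2O4) = 0.007549 / 2 = 0.003774 mol.
[H2C2O4] = 0.003774 / 0.02266 L = 0.167 M.

0.167 M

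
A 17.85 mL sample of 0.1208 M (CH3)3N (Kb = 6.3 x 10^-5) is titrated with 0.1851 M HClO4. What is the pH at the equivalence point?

n((CH3)3N) = 0.1208 x 0.01785 = 0.002156 mol; V(HClO4) at equivalence = 0.002156/0.1851 = 0.01165 L.
At equivalence the base is fully converted to (CH3)3NH+; total volume = 0.02950 L, so [(CH3)3NH+] = 0.002156/0.02950 = 0.07310 M.
Ka((CH3)3NH+) = Kw/Kb = 1.0e-14 / 6.3 x 10^-5 = 1.59e-10.
[H^+] = sqrt(Ka x [(CH3)3NH+]) = sqrt(1.59e-10 x 0.07310) = 3.41e-6 M.
pH = -log(3.41e-6) = 5.47.

5.47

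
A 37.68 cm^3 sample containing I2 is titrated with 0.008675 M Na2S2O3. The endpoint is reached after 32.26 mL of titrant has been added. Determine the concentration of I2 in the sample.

n(Na2S2O3) = 0.008675 x 0.03226 = 0.0002799 mol.
From the balanced equation, 2 mol Na2S2O3 reacts with 1 mol I2, so n(I2) = 0.0002799 x 1/2 = 0.0001399 mol.
[I2] = 0.0001399 / 0.03768 L = 0.00371 M.

0.00371 M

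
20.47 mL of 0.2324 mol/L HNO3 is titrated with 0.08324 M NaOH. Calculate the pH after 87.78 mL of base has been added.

12.37

n(acid) = 0.2324 x 0.02047 = 0.004757 mol; n(NaOH) added = 0.08324 x 0.08778 = 0.007307 mol.
Base is in excess by 0.007307 - 0.004757 = 0.002550 mol in a total volume of 0.1082 L.
[OH^-] = 0.002550/0.1082 = 0.02355 M, so pOH = 1.63 and pH = 14.00 - 1.63 = 12.37.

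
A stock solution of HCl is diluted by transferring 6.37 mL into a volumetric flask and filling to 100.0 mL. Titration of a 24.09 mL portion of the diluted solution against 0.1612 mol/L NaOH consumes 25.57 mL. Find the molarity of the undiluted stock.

n(NaOH) = 0.1612 x 0.02557 = 0.004122 mol.
n(HCl) in the aliquot = 0.004122 mol.
[diluted HCl] = 0.004122 / 0.02409 = 0.1711 M.
Dilution factor = 100.0/6.370 = 15.70, so [stock] = 0.1711 x 15.70 = 2.69 M.

2.69 M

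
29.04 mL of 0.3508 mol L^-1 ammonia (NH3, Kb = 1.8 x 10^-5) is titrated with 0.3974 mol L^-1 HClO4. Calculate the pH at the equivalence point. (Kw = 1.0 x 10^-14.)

4.99

n(NH3) = 0.3508 x 0.02904 = 0.01019 mol; V(HClO4) at equivalence = 0.01019/0.3974 = 0.02563 L.
At equivalence the base is fully converted to NH4+; total volume = 0.05467 L, so [NH4+] = 0.01019/0.05467 = 0.1863 M.
Ka(NH4+) = Kw/Kb = 1.0e-14 / 1.8 x 10^-5 = 5.56e-10.
[H^+] = sqrt(Ka x [NH4+]) = sqrt(5.56e-10 x 0.1863) = 1.02e-5 M.
pH = -log(1.02e-5) = 4.99.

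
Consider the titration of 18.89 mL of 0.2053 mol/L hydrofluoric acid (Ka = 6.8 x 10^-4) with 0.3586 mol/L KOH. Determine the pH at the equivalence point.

n(HF) = 0.2053 x 0.01889 = 0.003878 mol; V(KOH) at equivalence = 0.003878/0.3586 = 0.01081 L.
At equivalence all the acid is converted to F-; total volume = 0.01889 + 0.01081 = 0.02970 L, so [F-] = 0.003878/0.02970 = 0.1306 M.
Kb = Kw/Ka = 1.0e-14 / 6.8 x 10^-4 = 1.47e-11.
[OH^-] = sqrt(Kb x [F-]) = sqrt(1.47e-11 x 0.1306) = 1.39e-6 M.
pOH = 5.86, so pH = 14.00 - 5.86 = 8.14.

8.14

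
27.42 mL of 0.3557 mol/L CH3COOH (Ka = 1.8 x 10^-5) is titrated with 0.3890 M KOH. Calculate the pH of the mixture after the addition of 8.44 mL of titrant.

4.45

Initial n(CH3COOH) = 0.3557 x 0.02742 = 0.009753 mol.
n(KOH) added = 0.3890 x 0.008440 = 0.003283 mol, converting that many moles of CH3COOH to CH3COO-.
Remaining n(CH3COOH) = 0.006470 mol; n(CH3COO-) = 0.003283 mol.
By Henderson-Hasselbalch, pH = pKa + log([A^-]/[HA]) = 4.74 + log(0.003283/0.006470) = 4.74 + (-0.29) = 4.45.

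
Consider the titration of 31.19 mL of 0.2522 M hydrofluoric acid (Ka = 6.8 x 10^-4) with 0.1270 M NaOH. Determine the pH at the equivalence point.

8.05

n(HF) = 0.2522 x 0.03119 = 0.007866 mol; V(NaOH) at equivalence = 0.007866/0.1270 = 0.06194 L.
At equivalence all the acid is converted to F-; total volume = 0.03119 + 0.06194 = 0.09313 L, so [F-] = 0.007866/0.09313 = 0.08447 M.
Kb = Kw/Ka = 1.0e-14 / 6.8 x 10^-4 = 1.47e-11.
[OH^-] = sqrt(Kb x [F-]) = sqrt(1.47e-11 x 0.08447) = 1.11e-6 M.
pOH = 5.95, so pH = 14.00 - 5.95 = 8.05.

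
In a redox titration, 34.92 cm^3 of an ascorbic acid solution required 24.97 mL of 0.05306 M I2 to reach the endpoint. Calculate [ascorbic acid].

0.0379 M

n(I2) = 0.05306 x 0.02497 = 0.001325 mol.
From the balanced equation, 1 mol I2 reacts with 1 mol ascorbic acid, so n(ascorbic acid) = 0.001325 x 1/1 = 0.001325 mol.
[ascorbic acid] = 0.001325 / 0.03492 L = 0.0379 M.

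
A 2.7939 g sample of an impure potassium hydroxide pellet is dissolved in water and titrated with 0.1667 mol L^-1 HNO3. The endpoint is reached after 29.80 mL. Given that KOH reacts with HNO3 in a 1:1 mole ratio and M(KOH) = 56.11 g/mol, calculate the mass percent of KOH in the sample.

n(HNO3) = 0.1667 x 0.02980 = 0.004968 mol.
n(KOH) = 0.004968 / 1 = 0.004968 mol.
mass of KOH = 0.004968 x 56.11 = 0.2787 g.
% purity = 0.2787 / 2.7939 x 100 = 9.98%.

9.98%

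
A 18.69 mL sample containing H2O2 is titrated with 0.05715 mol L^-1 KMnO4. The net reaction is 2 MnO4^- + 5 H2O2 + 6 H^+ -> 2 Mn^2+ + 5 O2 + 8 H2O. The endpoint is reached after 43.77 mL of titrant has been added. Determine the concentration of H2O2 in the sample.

0.335 M

n(KMnO4) = 0.05715 x 0.04377 = 0.002501 mol.
From the balanced equation, 2 mol KMnO4 reacts with 5 mol H2O2, so n(H2O2) = 0.002501 x 5/2 = 0.006254 mol.
[H2O2] = 0.006254 / 0.01869 L = 0.335 M.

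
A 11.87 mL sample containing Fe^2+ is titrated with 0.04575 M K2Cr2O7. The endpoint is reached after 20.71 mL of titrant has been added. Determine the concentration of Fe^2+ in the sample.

0.479 M

n(K2Cr2O7) = 0.04575 x 0.02071 = 0.0009475 mol.
From the balanced equation, 1 mol K2Cr2O7 reacts with 6 mol Fe^2+, so n(Fe^2+) = 0.0009475 x 6/1 = 0.005685 mol.
[Fe^2+] = 0.005685 / 0.01187 L = 0.479 M.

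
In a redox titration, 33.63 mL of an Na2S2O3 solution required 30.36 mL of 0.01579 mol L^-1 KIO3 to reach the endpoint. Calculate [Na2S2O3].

0.0855 M

n(KIO3) = 0.01579 x 0.03036 = 0.0004794 mol.
From the balanced equation, 1 mol KIO3 reacts with 6 mol Na2S2O3, so n(Na2S2O3) = 0.0004794 x 6/1 = 0.002876 mol.
[Na2S2O3] = 0.002876 / 0.03363 L = 0.0855 M.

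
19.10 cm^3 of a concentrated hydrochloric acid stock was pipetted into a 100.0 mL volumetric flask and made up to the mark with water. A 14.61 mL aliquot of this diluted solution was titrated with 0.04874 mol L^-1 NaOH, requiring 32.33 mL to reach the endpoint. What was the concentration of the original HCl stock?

n(NaOH) = 0.04874 x 0.03233 = 0.001576 mol.
n(HCl) in the aliquot = 0.001576 mol.
[diluted HCl] = 0.001576 / 0.01461 = 0.1079 M.
Dilution factor = 100.0/19.10 = 5.236, so [stock] = 0.1079 x 5.236 = 0.565 M.

0.565 M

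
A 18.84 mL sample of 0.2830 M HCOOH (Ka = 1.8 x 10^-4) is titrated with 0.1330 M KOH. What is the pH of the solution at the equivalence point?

8.35

n(HCOOH) = 0.2830 x 0.01884 = 0.005332 mol; V(KOH) at equivalence = 0.005332/0.1330 = 0.04009 L.
At equivalence all the acid is converted to HCOO-; total volume = 0.01884 + 0.04009 = 0.05893 L, so [HCOO-] = 0.005332/0.05893 = 0.09048 M.
Kb = Kw/Ka = 1.0e-14 / 1.8 x 10^-4 = 5.56e-11.
[OH^-] = sqrt(Kb x [HCOO-]) = sqrt(5.56e-11 x 0.09048) = 2.24e-6 M.
pOH = 5.65, so pH = 14.00 - 5.65 = 8.35.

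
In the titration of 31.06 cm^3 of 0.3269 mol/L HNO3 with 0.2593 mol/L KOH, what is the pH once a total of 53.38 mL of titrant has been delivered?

n(acid) = 0.3269 x 0.03106 = 0.01015 mol; n(KOH) added = 0.2593 x 0.05338 = 0.01384 mol.
Base is in excess by 0.01384 - 0.01015 = 0.003688 mol in a total volume of 0.08444 L.
[OH^-] = 0.003688/0.08444 = 0.04368 M, so pOH = 1.36 and pH = 14.00 - 1.36 = 12.64.

12.64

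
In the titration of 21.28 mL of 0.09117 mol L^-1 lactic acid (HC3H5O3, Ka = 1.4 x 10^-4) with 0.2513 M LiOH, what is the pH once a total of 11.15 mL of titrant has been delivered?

12.42

n(acid) = 0.09117 x 0.02128 = 0.001940 mol; n(LiOH) added = 0.2513 x 0.01115 = 0.002802 mol.
Base is in excess by 0.002802 - 0.001940 = 0.0008619 mol in a total volume of 0.03243 L.
[OH^-] = 0.0008619/0.03243 = 0.02658 M, so pOH = 1.58 and pH = 14.00 - 1.58 = 12.42.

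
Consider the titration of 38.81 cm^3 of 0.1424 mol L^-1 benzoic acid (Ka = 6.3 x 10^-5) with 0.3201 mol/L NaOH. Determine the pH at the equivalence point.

n(C6H5COOH) = 0.1424 x 0.03881 = 0.005527 mol; V(NaOH) at equivalence = 0.005527/0.3201 = 0.01727 L.
At equivalence all the acid is converted to C6H5COO-; total volume = 0.03881 + 0.01727 = 0.05608 L, so [C6H5COO-] = 0.005527/0.05608 = 0.09856 M.
Kb = Kw/Ka = 1.0e-14 / 6.3 x 10^-5 = 1.59e-10.
[OH^-] = sqrt(Kb x [C6H5COO-]) = sqrt(1.59e-10 x 0.09856) = 3.96e-6 M.
pOH = 5.40, so pH = 14.00 - 5.40 = 8.60.

8.60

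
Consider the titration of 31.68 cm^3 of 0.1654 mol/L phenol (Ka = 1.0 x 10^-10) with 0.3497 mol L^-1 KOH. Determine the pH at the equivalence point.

n(C6H5OH) = 0.1654 x 0.03168 = 0.005240 mol; V(KOH) at equivalence = 0.005240/0.3497 = 0.01498 L.
At equivalence all the acid is converted to C6H5O-; total volume = 0.03168 + 0.01498 = 0.04666 L, so [C6H5O-] = 0.005240/0.04666 = 0.1123 M.
Kb = Kw/Ka = 1.0e-14 / 1.0 x 10^-10 = 0.000100.
[OH^-] = sqrt(Kb x [C6H5O-]) = sqrt(0.000100 x 0.1123) = 0.00335 M.
pOH = 2.47, so pH = 14.00 - 2.47 = 11.53.

11.53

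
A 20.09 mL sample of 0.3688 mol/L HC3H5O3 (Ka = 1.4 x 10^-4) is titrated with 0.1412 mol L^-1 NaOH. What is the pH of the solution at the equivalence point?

8.43

n(HC3H5O3) = 0.3688 x 0.02009 = 0.007409 mol; V(NaOH) at equivalence = 0.007409/0.1412 = 0.05247 L.
At equivalence all the acid is converted to C3H5O3-; total volume = 0.02009 + 0.05247 = 0.07256 L, so [C3H5O3-] = 0.007409/0.07256 = 0.1021 M.
Kb = Kw/Ka = 1.0e-14 / 1.4 x 10^-4 = 7.14e-11.
[OH^-] = sqrt(Kb x [C3H5O3-]) = sqrt(7.14e-11 x 0.1021) = 2.70e-6 M.
pOH = 5.57, so pH = 14.00 - 5.57 = 8.43.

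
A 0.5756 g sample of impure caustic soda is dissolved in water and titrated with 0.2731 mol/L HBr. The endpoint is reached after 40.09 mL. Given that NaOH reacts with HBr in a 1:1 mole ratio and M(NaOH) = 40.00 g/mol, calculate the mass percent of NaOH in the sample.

76.1%

n(HBr) = 0.2731 x 0.04009 = 0.01095 mol.
n(NaOH) = 0.01095 / 1 = 0.01095 mol.
mass of NaOH = 0.01095 x 40.00 = 0.4379 g.
% purity = 0.4379 / 0.5756 x 100 = 76.1%.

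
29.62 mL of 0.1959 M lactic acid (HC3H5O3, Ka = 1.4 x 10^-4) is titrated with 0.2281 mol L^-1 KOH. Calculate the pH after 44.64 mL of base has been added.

12.77

n(acid) = 0.1959 x 0.02962 = 0.005803 mol; n(KOH) added = 0.2281 x 0.04464 = 0.01018 mol.
Base is in excess by 0.01018 - 0.005803 = 0.004380 mol in a total volume of 0.07426 L.
[OH^-] = 0.004380/0.07426 = 0.05898 M, so pOH = 1.23 and pH = 14.00 - 1.23 = 12.77.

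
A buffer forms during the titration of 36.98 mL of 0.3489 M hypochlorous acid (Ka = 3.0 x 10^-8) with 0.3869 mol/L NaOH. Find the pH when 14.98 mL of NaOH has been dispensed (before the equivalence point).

7.43

Initial n(HClO) = 0.3489 x 0.03698 = 0.01290 mol.
n(NaOH) added = 0.3869 x 0.01498 = 0.005796 mol, converting that many moles of HClO to ClO-.
Remaining n(HClO) = 0.007107 mol; n(ClO-) = 0.005796 mol.
By Henderson-Hasselbalch, pH = pKa + log([A^-]/[HA]) = 7.52 + log(0.005796/0.007107) = 7.52 + (-0.09) = 7.43.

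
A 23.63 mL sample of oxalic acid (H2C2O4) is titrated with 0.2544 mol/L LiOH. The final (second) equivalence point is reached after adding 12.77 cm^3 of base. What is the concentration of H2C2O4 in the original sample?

n(LiOH) = 0.2544 x 0.01277 = 0.003249 mol.
At the final (second) equivalence point, 2 mol OH^- react per mol H2C2O4, so n(H2C2O4) = 0.003249 / 2 = 0.001624 mol.
[H2C2O4] = 0.001624 / 0.02363 L = 0.0687 M.

0.0687 M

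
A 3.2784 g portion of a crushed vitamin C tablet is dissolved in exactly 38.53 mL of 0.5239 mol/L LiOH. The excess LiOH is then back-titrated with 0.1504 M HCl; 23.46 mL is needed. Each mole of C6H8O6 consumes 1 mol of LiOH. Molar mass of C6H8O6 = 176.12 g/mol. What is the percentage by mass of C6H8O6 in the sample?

89.5%

Total n(LiOH) added = 0.5239 x 0.03853 = 0.02019 mol.
n(HCl) used = 0.1504 x 0.02346 = 0.003528 mol, which equals the excess n(LiOH).
So n(LiOH) consumed by the sample = 0.02019 - 0.003528 = 0.01666 mol.
n(C6H8O6) = 0.01666 / 1 = 0.01666 mol.
mass C6H8O6 = 0.01666 x 176.12 = 2.934 g, so %C6H8O6 = 2.934/3.2784 x 100 = 89.5%.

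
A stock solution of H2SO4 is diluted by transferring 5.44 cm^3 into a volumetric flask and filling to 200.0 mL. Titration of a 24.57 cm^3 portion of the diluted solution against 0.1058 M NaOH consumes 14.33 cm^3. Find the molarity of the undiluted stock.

1.13 M

n(NaOH) = 0.1058 x 0.01433 = 0.001516 mol.
n(H2SO4) in the aliquot = 0.001516 x 1/2 = 0.0007581 mol.
[diluted H2SO4] = 0.0007581 / 0.02457 = 0.03085 M.
Dilution factor = 200.0/5.440 = 36.76, so [stock] = 0.03085 x 36.76 = 1.13 M.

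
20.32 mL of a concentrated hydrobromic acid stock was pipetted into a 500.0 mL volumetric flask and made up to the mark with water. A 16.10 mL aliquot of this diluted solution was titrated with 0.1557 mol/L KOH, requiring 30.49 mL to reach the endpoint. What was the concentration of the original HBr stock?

n(KOH) = 0.1557 x 0.03049 = 0.004747 mol.
n(HBr) in the aliquot = 0.004747 mol.
[diluted HBr] = 0.004747 / 0.01610 = 0.2949 M.
Dilution factor = 500.0/20.32 = 24.61, so [stock] = 0.2949 x 24.61 = 7.26 M.

7.26 M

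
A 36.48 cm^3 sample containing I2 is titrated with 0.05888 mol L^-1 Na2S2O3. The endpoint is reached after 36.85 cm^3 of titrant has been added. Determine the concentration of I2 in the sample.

n(Na2S2O3) = 0.05888 x 0.03685 = 0.002170 mol.
From the balanced equation, 2 mol Na2S2O3 reacts with 1 mol I2, so n(I2) = 0.002170 x 1/2 = 0.001085 mol.
[I2] = 0.001085 / 0.03648 L = 0.0297 M.

0.0297 M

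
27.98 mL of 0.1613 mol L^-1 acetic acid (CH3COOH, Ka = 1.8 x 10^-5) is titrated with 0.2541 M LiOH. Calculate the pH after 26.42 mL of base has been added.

12.61

n(acid) = 0.1613 x 0.02798 = 0.004513 mol; n(LiOH) added = 0.2541 x 0.02642 = 0.006713 mol.
Base is in excess by 0.006713 - 0.004513 = 0.002200 mol in a total volume of 0.05440 L.
[OH^-] = 0.002200/0.05440 = 0.04044 M, so pOH = 1.39 and pH = 14.00 - 1.39 = 12.61.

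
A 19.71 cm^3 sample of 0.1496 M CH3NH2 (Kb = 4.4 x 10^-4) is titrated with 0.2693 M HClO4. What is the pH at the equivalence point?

n(CH3NH2) = 0.1496 x 0.01971 = 0.002949 mol; V(HClO4) at equivalence = 0.002949/0.2693 = 0.01095 L.
At equivalence the base is fully converted to CH3NH3+; total volume = 0.03066 L, so [CH3NH3+] = 0.002949/0.03066 = 0.09617 M.
Ka(CH3NH3+) = Kw/Kb = 1.0e-14 / 4.4 x 10^-4 = 2.27e-11.
[H^+] = sqrt(Ka x [CH3NH3+]) = sqrt(2.27e-11 x 0.09617) = 1.48e-6 M.
pH = -log(1.48e-6) = 5.83.

5.83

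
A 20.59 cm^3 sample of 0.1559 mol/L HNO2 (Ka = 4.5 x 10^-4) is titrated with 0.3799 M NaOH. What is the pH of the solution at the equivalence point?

n(HNO2) = 0.1559 x 0.02059 = 0.003210 mol; V(NaOH) at equivalence = 0.003210/0.3799 = 0.008450 L.
At equivalence all the acid is converted to NO2-; total volume = 0.02059 + 0.008450 = 0.02904 L, so [NO2-] = 0.003210/0.02904 = 0.1105 M.
Kb = Kw/Ka = 1.0e-14 / 4.5 x 10^-4 = 2.22e-11.
[OH^-] = sqrt(Kb x [NO2-]) = sqrt(2.22e-11 x 0.1105) = 1.57e-6 M.
pOH = 5.80, so pH = 14.00 - 5.80 = 8.20.

8.20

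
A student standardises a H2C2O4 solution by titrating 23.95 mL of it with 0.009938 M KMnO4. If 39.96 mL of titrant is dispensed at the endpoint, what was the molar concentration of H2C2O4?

0.0415 M

n(KMnO4) = 0.009938 x 0.03996 = 0.0003971 mol.
From the balanced equation, 2 mol KMnO4 reacts with 5 mol H2C2O4, so n(H2C2O4) = 0.0003971 x 5/2 = 0.0009928 mol.
[H2C2O4] = 0.0009928 / 0.02395 L = 0.0415 M.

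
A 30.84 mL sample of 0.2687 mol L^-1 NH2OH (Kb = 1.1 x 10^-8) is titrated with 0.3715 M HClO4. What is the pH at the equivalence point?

3.42

n(NH2OH) = 0.2687 x 0.03084 = 0.008287 mol; V(HClO4) at equivalence = 0.008287/0.3715 = 0.02231 L.
At equivalence the base is fully converted to NH3OH+; total volume = 0.05315 L, so [NH3OH+] = 0.008287/0.05315 = 0.1559 M.
Ka(NH3OH+) = Kw/Kb = 1.0e-14 / 1.1 x 10^-8 = 9.09e-7.
[H^+] = sqrt(Ka x [NH3OH+]) = sqrt(9.09e-7 x 0.1559) = 0.000376 M.
pH = -log(0.000376) = 3.42.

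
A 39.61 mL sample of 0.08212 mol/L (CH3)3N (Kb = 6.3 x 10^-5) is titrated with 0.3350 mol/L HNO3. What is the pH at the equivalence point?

n((CH3)3N) = 0.08212 x 0.03961 = 0.003253 mol; V(HNO3) at equivalence = 0.003253/0.3350 = 0.009710 L.
At equivalence the base is fully converted to (CH3)3NH+; total volume = 0.04932 L, so [(CH3)3NH+] = 0.003253/0.04932 = 0.06595 M.
Ka((CH3)3NH+) = Kw/Kb = 1.0e-14 / 6.3 x 10^-5 = 1.59e-10.
[H^+] = sqrt(Ka x [(CH3)3NH+]) = sqrt(1.59e-10 x 0.06595) = 3.24e-6 M.
pH = -log(3.24e-6) = 5.49.

5.49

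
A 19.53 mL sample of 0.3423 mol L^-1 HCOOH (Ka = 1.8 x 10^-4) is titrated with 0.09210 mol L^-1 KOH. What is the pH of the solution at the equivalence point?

n(HCOOH) = 0.3423 x 0.01953 = 0.006685 mol; V(KOH) at equivalence = 0.006685/0.09210 = 0.07259 L.
At equivalence all the acid is converted to HCOO-; total volume = 0.01953 + 0.07259 = 0.09212 L, so [HCOO-] = 0.006685/0.09212 = 0.07257 M.
Kb = Kw/Ka = 1.0e-14 / 1.8 x 10^-4 = 5.56e-11.
[OH^-] = sqrt(Kb x [HCOO-]) = sqrt(5.56e-11 x 0.07257) = 2.01e-6 M.
pOH = 5.70, so pH = 14.00 - 5.70 = 8.30.

8.30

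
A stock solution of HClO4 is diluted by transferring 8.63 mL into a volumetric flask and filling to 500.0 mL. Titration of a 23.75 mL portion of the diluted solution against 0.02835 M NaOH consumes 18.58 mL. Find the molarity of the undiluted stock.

n(NaOH) = 0.02835 x 0.01858 = 0.0005267 mol.
n(HClO4) in the aliquot = 0.0005267 mol.
[diluted HClO4] = 0.0005267 / 0.02375 = 0.02218 M.
Dilution factor = 500.0/8.630 = 57.94, so [stock] = 0.02218 x 57.94 = 1.28 M.

1.28 M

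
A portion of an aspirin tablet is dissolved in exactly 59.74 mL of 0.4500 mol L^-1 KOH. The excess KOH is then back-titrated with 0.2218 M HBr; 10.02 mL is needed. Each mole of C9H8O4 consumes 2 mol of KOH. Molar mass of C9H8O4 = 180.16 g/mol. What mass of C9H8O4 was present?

2.22 g

Total n(KOH) added = 0.4500 x 0.05974 = 0.02688 mol.
n(HBr) used = 0.2218 x 0.01002 = 0.002222 mol, which equals the excess n(KOH).
So n(KOH) consumed by the sample = 0.02688 - 0.002222 = 0.02466 mol.
n(C9H8O4) = 0.02466 / 2 = 0.01233 mol.
mass = 0.01233 mol x 180.16 g/mol = 2.22 g.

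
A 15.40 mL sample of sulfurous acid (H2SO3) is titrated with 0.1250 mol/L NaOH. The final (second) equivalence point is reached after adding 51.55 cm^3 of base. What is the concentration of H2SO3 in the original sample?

n(NaOH) = 0.1250 x 0.05155 = 0.006444 mol.
At the final (second) equivalence point, 2 mol OH^- react per mol H2SO3, so n(H2SO3) = 0.006444 / 2 = 0.003222 mol.
[H2SO3] = 0.003222 / 0.01540 L = 0.209 M.

0.209 M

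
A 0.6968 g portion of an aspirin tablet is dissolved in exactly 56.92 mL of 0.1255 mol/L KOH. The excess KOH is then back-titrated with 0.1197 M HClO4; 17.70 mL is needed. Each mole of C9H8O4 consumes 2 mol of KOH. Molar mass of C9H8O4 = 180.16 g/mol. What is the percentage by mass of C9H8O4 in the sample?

Total n(KOH) added = 0.1255 x 0.05692 = 0.007143 mol.
n(HClO4) used = 0.1197 x 0.01770 = 0.002119 mol, which equals the excess n(KOH).
So n(KOH) consumed by the sample = 0.007143 - 0.002119 = 0.005025 mol.
n(C9H8O4) = 0.005025 / 2 = 0.002512 mol.
mass C9H8O4 = 0.002512 x 180.16 = 0.4526 g, so %C9H8O4 = 0.4526/0.6968 x 100 = 65.0%.

65.0%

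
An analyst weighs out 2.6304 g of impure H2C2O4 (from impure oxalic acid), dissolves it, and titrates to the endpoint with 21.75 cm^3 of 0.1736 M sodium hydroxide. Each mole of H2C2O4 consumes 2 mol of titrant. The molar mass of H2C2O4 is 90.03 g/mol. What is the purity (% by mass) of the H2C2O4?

6.46%

n(NaOH) = 0.1736 x 0.02175 = 0.003776 mol.
n(H2C2O4) = 0.003776 / 2 = 0.001888 mol.
mass of H2C2O4 = 0.001888 x 90.03 = 0.1700 g.
% purity = 0.1700 / 2.6304 x 100 = 6.46%.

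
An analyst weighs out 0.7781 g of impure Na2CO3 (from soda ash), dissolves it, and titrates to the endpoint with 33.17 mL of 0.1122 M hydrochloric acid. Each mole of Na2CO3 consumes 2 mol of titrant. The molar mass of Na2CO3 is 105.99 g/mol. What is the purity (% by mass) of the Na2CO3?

25.3%

n(HCl) = 0.1122 x 0.03317 = 0.003722 mol.
n(Na2CO3) = 0.003722 / 2 = 0.001861 mol.
mass of Na2CO3 = 0.001861 x 105.99 = 0.1972 g.
% purity = 0.1972 / 0.7781 x 100 = 25.3%.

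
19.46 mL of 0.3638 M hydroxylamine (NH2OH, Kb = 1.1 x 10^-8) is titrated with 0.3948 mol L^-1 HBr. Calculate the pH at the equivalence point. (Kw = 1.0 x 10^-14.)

n(NH2OH) = 0.3638 x 0.01946 = 0.007080 mol; V(HBr) at equivalence = 0.007080/0.3948 = 0.01793 L.
At equivalence the base is fully converted to NH3OH+; total volume = 0.03739 L, so [NH3OH+] = 0.007080/0.03739 = 0.1893 M.
Ka(NH3OH+) = Kw/Kb = 1.0e-14 / 1.1 x 10^-8 = 9.09e-7.
[H^+] = sqrt(Ka x [NH3OH+]) = sqrt(9.09e-7 x 0.1893) = 0.000415 M.
pH = -log(0.000415) = 3.38.

3.38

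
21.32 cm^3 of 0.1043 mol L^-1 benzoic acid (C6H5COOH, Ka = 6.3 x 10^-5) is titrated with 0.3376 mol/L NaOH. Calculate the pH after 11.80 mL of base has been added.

n(acid) = 0.1043 x 0.02132 = 0.002224 mol; n(NaOH) added = 0.3376 x 0.01180 = 0.003984 mol.
Base is in excess by 0.003984 - 0.002224 = 0.001760 mol in a total volume of 0.03312 L.
[OH^-] = 0.001760/0.03312 = 0.05314 M, so pOH = 1.27 and pH = 14.00 - 1.27 = 12.73.

12.73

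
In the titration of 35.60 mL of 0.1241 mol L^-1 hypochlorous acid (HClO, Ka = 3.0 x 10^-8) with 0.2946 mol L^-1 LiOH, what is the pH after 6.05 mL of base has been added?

Initial n(HClO) = 0.1241 x 0.03560 = 0.004418 mol.
n(LiOH) added = 0.2946 x 0.006050 = 0.001782 mol, converting that many moles of HClO to ClO-.
Remaining n(HClO) = 0.002636 mol; n(ClO-) = 0.001782 mol.
By Henderson-Hasselbalch, pH = pKa + log([A^-]/[HA]) = 7.52 + log(0.001782/0.002636) = 7.52 + (-0.17) = 7.35.

7.35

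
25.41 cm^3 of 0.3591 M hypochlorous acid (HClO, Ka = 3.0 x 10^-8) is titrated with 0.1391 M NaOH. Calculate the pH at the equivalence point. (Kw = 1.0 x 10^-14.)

n(HClO) = 0.3591 x 0.02541 = 0.009125 mol; V(NaOH) at equivalence = 0.009125/0.1391 = 0.06560 L.
At equivalence all the acid is converted to ClO-; total volume = 0.02541 + 0.06560 = 0.09101 L, so [ClO-] = 0.009125/0.09101 = 0.1003 M.
Kb = Kw/Ka = 1.0e-14 / 3.0 x 10^-8 = 3.33e-7.
[OH^-] = sqrt(Kb x [ClO-]) = sqrt(3.33e-7 x 0.1003) = 0.000183 M.
pOH = 3.74, so pH = 14.00 - 3.74 = 10.26.

10.26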